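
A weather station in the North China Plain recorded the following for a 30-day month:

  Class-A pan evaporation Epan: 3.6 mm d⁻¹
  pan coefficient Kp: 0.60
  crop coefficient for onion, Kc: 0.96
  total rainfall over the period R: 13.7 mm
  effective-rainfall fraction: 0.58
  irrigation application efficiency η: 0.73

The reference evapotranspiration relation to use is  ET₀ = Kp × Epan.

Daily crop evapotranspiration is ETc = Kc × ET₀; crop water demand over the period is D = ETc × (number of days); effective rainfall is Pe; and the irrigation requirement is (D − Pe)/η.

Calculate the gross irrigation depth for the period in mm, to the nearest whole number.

ET₀ = 0.60 × 3.6 = 2.1600 mm/d
ETc = Kc × ET₀ = 0.96 × 2.1600 = 2.0736 mm/d
Crop demand D = ETc × 30 d = 2.0736 × 30 = 62.208 mm
Pe = 0.58 × 13.7 = 7.946 mm
D − Pe = 62.208 − 7.946 = 54.262 mm
Gross irrigation = 54.262 / 0.73 = 74.332 mm

74 mm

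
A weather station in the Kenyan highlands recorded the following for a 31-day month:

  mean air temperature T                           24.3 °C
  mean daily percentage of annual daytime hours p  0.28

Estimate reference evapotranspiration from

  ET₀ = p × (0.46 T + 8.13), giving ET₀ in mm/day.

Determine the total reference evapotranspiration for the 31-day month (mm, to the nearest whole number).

168 mm

ET₀ = 0.28 × (0.46 × 24.3 + 8.13) = 0.28 × 19.308 = 5.4062 mm/d
Monthly total = 5.4062 × 31 = 167.592 mm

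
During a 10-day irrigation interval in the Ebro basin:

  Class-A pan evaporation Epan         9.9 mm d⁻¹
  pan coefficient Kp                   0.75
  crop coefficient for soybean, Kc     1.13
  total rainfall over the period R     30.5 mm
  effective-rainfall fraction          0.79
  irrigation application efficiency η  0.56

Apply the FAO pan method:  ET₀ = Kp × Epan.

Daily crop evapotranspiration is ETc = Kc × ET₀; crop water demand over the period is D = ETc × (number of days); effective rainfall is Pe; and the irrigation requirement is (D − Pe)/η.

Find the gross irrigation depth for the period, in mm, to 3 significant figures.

ET₀ = 0.75 × 9.9 = 7.4250 mm/d
ETc = Kc × ET₀ = 1.13 × 7.4250 = 8.3903 mm/d
Crop demand D = ETc × 10 d = 8.3903 × 10 = 83.903 mm
Pe = 0.79 × 30.5 = 24.095 mm
D − Pe = 83.903 − 24.095 = 59.808 mm
Gross irrigation = 59.808 / 0.56 = 106.800 mm

107 mm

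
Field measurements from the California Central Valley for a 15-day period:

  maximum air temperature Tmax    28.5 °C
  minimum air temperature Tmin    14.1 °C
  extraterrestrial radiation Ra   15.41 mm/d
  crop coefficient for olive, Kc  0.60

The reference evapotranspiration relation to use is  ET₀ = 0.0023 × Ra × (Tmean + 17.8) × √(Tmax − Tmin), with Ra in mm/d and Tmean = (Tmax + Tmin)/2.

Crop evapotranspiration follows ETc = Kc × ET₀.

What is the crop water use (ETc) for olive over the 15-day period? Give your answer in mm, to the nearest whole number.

Tmean = (28.5 + 14.1)/2 = 21.30 °C
ET₀ = 0.0023 × 15.41 × (21.30 + 17.8) × √14.4 = 0.0023 × 15.41 × 39.10 × 3.7947 = 5.2588 mm/d
ETc = Kc × ET₀ = 0.60 × 5.2588 = 3.1553 mm/d
Over 15 days: 3.1553 × 15 = 47.330 mm

47 mm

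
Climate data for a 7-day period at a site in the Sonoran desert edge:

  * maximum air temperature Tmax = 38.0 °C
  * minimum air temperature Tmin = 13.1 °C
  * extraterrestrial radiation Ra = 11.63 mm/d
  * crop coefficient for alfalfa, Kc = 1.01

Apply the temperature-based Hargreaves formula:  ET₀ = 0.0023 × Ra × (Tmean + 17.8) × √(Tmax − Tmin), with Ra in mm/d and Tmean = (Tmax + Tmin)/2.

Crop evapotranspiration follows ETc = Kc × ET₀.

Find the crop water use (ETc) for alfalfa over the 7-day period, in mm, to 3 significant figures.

Tmean = (38.0 + 13.1)/2 = 25.55 °C
ET₀ = 0.0023 × 11.63 × (25.55 + 17.8) × √24.9 = 0.0023 × 11.63 × 43.35 × 4.9900 = 5.7863 mm/d
ETc = Kc × ET₀ = 1.01 × 5.7863 = 5.8442 mm/d
Over 7 days: 5.8442 × 7 = 40.909 mm

40.9 mm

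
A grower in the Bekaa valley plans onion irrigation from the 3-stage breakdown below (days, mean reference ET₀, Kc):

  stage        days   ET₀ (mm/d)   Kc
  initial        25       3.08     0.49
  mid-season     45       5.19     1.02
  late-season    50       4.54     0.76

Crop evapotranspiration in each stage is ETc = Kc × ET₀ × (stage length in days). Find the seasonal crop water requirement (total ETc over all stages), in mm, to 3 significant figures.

initial: 0.49 × 3.08 × 25 = 37.73 mm
mid-season: 1.02 × 5.19 × 45 = 238.22 mm
late-season: 0.76 × 4.54 × 50 = 172.52 mm
Seasonal total = 448.47 mm

448 mm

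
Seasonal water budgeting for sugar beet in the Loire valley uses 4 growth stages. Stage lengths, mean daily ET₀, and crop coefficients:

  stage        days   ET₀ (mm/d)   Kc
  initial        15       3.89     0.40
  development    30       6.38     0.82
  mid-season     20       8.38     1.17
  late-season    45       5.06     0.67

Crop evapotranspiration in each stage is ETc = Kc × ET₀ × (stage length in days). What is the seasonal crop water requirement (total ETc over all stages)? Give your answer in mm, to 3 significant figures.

initial: 0.40 × 3.89 × 15 = 23.34 mm
development: 0.82 × 6.38 × 30 = 156.95 mm
mid-season: 1.17 × 8.38 × 20 = 196.09 mm
late-season: 0.67 × 5.06 × 45 = 152.56 mm
Seasonal total = 528.94 mm

529 mm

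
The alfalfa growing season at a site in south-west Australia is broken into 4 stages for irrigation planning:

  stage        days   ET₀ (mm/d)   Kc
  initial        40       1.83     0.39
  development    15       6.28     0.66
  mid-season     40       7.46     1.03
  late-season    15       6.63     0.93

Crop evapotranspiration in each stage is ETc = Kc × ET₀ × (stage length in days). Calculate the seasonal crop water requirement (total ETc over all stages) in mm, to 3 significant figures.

491 mm

initial: 0.39 × 1.83 × 40 = 28.55 mm
development: 0.66 × 6.28 × 15 = 62.17 mm
mid-season: 1.03 × 7.46 × 40 = 307.35 mm
late-season: 0.93 × 6.63 × 15 = 92.49 mm
Seasonal total = 490.56 mm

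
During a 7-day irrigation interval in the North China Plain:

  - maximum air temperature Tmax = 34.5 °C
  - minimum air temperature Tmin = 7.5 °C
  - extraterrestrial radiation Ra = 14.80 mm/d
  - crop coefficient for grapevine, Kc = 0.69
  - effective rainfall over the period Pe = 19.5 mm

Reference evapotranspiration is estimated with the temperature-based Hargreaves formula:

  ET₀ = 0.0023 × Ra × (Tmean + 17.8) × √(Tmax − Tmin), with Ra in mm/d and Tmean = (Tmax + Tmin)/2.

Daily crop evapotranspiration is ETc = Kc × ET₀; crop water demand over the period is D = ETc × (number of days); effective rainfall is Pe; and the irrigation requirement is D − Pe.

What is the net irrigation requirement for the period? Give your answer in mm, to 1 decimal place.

13.6 mm

Tmean = (34.5 + 7.5)/2 = 21.00 °C
ET₀ = 0.0023 × 14.80 × (21.00 + 17.8) × √27.0 = 0.0023 × 14.80 × 38.80 × 5.1962 = 6.8629 mm/d
ETc = Kc × ET₀ = 0.69 × 6.8629 = 4.7354 mm/d
Crop demand D = ETc × 7 d = 4.7354 × 7 = 33.148 mm
D − Pe = 33.148 − 19.5 = 13.648 mm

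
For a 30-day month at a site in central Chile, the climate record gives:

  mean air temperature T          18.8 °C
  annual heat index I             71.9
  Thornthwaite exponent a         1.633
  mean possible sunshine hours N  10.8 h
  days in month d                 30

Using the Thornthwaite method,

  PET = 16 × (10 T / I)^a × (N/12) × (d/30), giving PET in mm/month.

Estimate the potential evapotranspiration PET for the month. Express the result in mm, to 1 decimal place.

10T/I = 10 × 18.8 / 71.9 = 2.6147
(10T/I)^a = 2.6147^1.633 = 4.8045
Uncorrected PET = 16 × 4.8045 = 76.872 mm
Correction = (N/12)(d/30) = (10.8/12)(30/30) = 0.9000
PET = 76.872 × 0.9000 = 69.185 mm/month

69.2 mm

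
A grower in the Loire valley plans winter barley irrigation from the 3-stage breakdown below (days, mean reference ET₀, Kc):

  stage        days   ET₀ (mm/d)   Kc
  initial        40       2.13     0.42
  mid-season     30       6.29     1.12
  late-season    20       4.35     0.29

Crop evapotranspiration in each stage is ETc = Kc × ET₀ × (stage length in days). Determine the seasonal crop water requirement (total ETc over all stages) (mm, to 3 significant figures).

initial: 0.42 × 2.13 × 40 = 35.78 mm
mid-season: 1.12 × 6.29 × 30 = 211.34 mm
late-season: 0.29 × 4.35 × 20 = 25.23 mm
Seasonal total = 272.35 mm

272 mm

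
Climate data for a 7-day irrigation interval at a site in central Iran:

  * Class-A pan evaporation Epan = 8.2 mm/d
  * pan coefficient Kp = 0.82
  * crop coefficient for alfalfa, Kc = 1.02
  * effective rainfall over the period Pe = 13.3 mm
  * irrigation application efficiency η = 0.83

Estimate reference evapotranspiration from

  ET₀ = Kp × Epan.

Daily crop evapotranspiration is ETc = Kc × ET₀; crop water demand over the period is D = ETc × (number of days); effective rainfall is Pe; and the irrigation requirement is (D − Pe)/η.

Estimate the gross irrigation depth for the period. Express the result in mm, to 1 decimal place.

ET₀ = 0.82 × 8.2 = 6.7240 mm/d
ETc = Kc × ET₀ = 1.02 × 6.7240 = 6.8585 mm/d
Crop demand D = ETc × 7 d = 6.8585 × 7 = 48.010 mm
D − Pe = 48.010 − 13.3 = 34.710 mm
Gross irrigation = 34.710 / 0.83 = 41.819 mm

41.8 mm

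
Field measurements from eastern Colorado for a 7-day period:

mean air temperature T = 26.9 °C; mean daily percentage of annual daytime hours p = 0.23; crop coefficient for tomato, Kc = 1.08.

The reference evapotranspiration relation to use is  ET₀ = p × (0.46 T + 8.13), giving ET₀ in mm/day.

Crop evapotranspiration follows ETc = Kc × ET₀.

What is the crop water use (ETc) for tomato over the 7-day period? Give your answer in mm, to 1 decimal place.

35.7 mm

ET₀ = 0.23 × (0.46 × 26.9 + 8.13) = 0.23 × 20.504 = 4.7159 mm/d
ETc = Kc × ET₀ = 1.08 × 4.7159 = 5.0932 mm/d
Over 7 days: 5.0932 × 7 = 35.652 mm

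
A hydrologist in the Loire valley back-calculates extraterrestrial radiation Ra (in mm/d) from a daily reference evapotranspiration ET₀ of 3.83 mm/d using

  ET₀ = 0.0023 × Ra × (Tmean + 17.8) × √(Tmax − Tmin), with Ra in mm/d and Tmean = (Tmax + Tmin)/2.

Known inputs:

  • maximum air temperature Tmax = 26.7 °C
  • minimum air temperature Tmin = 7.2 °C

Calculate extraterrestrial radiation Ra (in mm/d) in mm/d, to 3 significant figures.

10.9 mm/d

Tmean = 16.95 °C; √ΔT = 4.4159
Ra = ET₀ / [0.0023 × (Tmean+17.8) × √ΔT] = 3.83 / (0.0023 × 34.75 × 4.4159) = 10.852 mm/d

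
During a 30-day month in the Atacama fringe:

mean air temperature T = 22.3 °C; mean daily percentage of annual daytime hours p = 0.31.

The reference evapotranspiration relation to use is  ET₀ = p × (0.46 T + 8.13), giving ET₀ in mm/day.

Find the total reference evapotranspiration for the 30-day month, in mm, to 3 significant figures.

ET₀ = 0.31 × (0.46 × 22.3 + 8.13) = 0.31 × 18.388 = 5.7003 mm/d
Monthly total = 5.7003 × 30 = 171.009 mm

171 mm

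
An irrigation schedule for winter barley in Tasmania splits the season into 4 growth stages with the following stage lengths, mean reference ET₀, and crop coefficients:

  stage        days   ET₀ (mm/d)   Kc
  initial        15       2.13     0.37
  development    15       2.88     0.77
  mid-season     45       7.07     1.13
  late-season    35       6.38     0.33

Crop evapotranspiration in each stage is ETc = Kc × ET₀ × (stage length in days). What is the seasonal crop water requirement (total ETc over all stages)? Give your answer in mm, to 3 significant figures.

initial: 0.37 × 2.13 × 15 = 11.82 mm
development: 0.77 × 2.88 × 15 = 33.26 mm
mid-season: 1.13 × 7.07 × 45 = 359.51 mm
late-season: 0.33 × 6.38 × 35 = 73.69 mm
Seasonal total = 478.28 mm

478 mm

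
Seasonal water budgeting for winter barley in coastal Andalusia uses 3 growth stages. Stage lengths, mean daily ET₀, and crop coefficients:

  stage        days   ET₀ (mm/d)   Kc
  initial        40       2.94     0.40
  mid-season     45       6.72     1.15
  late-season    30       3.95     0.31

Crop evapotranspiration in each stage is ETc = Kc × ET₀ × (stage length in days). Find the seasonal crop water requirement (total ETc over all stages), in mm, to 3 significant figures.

initial: 0.40 × 2.94 × 40 = 47.04 mm
mid-season: 1.15 × 6.72 × 45 = 347.76 mm
late-season: 0.31 × 3.95 × 30 = 36.74 mm
Seasonal total = 431.54 mm

432 mm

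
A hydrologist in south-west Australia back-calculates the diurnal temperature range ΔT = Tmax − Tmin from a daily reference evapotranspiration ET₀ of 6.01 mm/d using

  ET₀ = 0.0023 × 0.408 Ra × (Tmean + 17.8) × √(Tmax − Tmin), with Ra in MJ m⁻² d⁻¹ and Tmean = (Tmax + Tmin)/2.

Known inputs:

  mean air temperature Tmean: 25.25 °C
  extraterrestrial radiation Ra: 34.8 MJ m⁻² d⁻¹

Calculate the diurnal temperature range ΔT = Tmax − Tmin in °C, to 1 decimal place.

√ΔT = ET₀ / [0.0023 × 0.408 × Ra × (Tmean+17.8)] = 6.01 / (0.0023 × 14.1984 × 43.05) = 4.2750
ΔT = 4.2750² = 18.276 °C

18.3 °C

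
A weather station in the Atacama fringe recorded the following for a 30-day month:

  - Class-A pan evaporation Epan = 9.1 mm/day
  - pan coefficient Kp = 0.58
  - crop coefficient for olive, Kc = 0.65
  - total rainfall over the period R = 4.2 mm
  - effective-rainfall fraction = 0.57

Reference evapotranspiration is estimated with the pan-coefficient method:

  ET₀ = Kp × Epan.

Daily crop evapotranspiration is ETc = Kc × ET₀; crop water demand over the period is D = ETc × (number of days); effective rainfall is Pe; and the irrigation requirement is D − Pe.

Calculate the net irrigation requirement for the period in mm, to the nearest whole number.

101 mm

ET₀ = 0.58 × 9.1 = 5.2780 mm/d
ETc = Kc × ET₀ = 0.65 × 5.2780 = 3.4307 mm/d
Crop demand D = ETc × 30 d = 3.4307 × 30 = 102.921 mm
Pe = 0.57 × 4.2 = 2.394 mm
D − Pe = 102.921 − 2.394 = 100.527 mm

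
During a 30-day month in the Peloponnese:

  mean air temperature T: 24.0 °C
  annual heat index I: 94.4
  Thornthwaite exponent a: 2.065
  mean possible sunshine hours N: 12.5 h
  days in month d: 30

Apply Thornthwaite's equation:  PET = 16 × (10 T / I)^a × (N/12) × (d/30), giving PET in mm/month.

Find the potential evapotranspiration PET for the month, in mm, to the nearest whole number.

114 mm

10T/I = 10 × 24.0 / 94.4 = 2.5424
(10T/I)^a = 2.5424^2.065 = 6.8680
Uncorrected PET = 16 × 6.8680 = 109.888 mm
Correction = (N/12)(d/30) = (12.5/12)(30/30) = 1.0417
PET = 109.888 × 1.0417 = 114.470 mm/month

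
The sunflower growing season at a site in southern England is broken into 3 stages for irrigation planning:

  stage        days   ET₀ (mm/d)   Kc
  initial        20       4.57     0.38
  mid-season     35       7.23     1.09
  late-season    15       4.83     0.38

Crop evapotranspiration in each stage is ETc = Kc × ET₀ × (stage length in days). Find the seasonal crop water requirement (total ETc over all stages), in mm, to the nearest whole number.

338 mm

initial: 0.38 × 4.57 × 20 = 34.73 mm
mid-season: 1.09 × 7.23 × 35 = 275.82 mm
late-season: 0.38 × 4.83 × 15 = 27.53 mm
Seasonal total = 338.08 mm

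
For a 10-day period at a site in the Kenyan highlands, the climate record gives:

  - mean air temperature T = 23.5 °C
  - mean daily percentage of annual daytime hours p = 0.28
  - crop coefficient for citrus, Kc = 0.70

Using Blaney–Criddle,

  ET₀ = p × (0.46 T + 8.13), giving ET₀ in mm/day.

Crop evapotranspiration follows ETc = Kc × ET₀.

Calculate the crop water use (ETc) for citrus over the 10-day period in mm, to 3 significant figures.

ET₀ = 0.28 × (0.46 × 23.5 + 8.13) = 0.28 × 18.940 = 5.3032 mm/d
ETc = Kc × ET₀ = 0.70 × 5.3032 = 3.7122 mm/d
Over 10 days: 3.7122 × 10 = 37.122 mm

37.1 mm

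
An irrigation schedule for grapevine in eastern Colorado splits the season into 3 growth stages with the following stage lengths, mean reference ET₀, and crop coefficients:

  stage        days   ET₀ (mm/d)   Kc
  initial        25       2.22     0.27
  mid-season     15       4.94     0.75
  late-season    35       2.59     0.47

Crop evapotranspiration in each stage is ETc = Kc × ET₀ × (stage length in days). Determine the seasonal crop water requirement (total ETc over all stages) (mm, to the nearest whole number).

initial: 0.27 × 2.22 × 25 = 14.99 mm
mid-season: 0.75 × 4.94 × 15 = 55.58 mm
late-season: 0.47 × 2.59 × 35 = 42.61 mm
Seasonal total = 113.18 mm

113 mm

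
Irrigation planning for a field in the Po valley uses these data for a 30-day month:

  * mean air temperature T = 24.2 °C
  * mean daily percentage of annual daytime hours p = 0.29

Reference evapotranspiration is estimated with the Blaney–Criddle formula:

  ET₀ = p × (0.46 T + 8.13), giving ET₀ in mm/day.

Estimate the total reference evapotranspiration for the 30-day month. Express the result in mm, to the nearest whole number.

ET₀ = 0.29 × (0.46 × 24.2 + 8.13) = 0.29 × 19.262 = 5.5860 mm/d
Monthly total = 5.5860 × 30 = 167.580 mm

168 mm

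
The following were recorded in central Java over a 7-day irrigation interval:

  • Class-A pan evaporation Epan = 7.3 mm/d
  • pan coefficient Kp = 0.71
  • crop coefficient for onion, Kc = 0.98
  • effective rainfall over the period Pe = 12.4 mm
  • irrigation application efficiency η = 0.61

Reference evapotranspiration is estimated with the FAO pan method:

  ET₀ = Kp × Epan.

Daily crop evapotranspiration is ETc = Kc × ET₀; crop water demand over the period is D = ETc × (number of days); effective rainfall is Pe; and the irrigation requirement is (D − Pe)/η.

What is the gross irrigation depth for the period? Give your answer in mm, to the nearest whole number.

38 mm

ET₀ = 0.71 × 7.3 = 5.1830 mm/d
ETc = Kc × ET₀ = 0.98 × 5.1830 = 5.0793 mm/d
Crop demand D = ETc × 7 d = 5.0793 × 7 = 35.555 mm
D − Pe = 35.555 − 12.4 = 23.155 mm
Gross irrigation = 23.155 / 0.61 = 37.959 mm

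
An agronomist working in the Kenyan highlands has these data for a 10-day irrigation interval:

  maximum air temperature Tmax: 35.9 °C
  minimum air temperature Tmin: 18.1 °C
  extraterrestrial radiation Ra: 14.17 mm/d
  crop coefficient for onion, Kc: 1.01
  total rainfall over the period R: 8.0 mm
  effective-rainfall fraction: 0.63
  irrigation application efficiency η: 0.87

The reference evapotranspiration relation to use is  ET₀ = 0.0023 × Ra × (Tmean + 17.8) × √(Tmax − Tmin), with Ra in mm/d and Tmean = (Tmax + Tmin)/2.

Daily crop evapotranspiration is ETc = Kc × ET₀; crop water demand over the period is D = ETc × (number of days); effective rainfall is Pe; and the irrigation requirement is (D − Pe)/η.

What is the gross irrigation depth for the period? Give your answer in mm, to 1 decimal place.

Tmean = (35.9 + 18.1)/2 = 27.00 °C
ET₀ = 0.0023 × 14.17 × (27.00 + 17.8) × √17.8 = 0.0023 × 14.17 × 44.80 × 4.2190 = 6.1601 mm/d
ETc = Kc × ET₀ = 1.01 × 6.1601 = 6.2217 mm/d
Crop demand D = ETc × 10 d = 6.2217 × 10 = 62.217 mm
Pe = 0.63 × 8.0 = 5.040 mm
D − Pe = 62.217 − 5.040 = 57.177 mm
Gross irrigation = 57.177 / 0.87 = 65.721 mm

65.7 mm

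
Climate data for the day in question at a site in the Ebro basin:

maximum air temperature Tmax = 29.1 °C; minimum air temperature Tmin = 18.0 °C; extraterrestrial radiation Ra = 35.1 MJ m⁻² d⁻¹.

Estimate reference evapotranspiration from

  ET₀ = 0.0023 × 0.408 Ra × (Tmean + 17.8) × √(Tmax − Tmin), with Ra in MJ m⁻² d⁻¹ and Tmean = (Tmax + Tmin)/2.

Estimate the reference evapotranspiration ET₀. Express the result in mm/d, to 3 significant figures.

Tmean = (29.1 + 18.0)/2 = 23.55 °C
0.408 Ra = 0.408 × 35.1 = 14.3208 mm/d equivalent
ET₀ = 0.0023 × 14.3208 × (23.55 + 17.8) × √11.1 = 0.0023 × 14.3208 × 41.35 × 3.3317 = 4.5377 mm/d

4.54 mm/d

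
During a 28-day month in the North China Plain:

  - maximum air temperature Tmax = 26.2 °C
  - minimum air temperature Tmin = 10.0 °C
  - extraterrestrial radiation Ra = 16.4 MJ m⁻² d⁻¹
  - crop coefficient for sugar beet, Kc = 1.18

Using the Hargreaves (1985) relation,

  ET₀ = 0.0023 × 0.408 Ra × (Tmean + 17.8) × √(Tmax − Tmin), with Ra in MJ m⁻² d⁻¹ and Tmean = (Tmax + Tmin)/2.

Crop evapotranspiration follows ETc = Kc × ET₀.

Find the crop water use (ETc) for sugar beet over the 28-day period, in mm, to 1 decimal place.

Tmean = (26.2 + 10.0)/2 = 18.10 °C
0.408 Ra = 0.408 × 16.4 = 6.6912 mm/d equivalent
ET₀ = 0.0023 × 6.6912 × (18.10 + 17.8) × √16.2 = 0.0023 × 6.6912 × 35.90 × 4.0249 = 2.2237 mm/d
ETc = Kc × ET₀ = 1.18 × 2.2237 = 2.6240 mm/d
Over 28 days: 2.6240 × 28 = 73.472 mm

73.5 mm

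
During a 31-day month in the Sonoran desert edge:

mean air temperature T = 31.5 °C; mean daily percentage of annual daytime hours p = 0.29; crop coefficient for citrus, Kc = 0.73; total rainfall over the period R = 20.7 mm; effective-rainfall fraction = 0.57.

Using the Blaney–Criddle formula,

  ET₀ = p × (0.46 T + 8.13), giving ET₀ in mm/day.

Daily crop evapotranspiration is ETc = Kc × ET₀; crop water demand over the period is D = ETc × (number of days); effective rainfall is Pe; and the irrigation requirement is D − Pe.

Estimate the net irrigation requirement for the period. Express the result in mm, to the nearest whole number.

ET₀ = 0.29 × (0.46 × 31.5 + 8.13) = 0.29 × 22.620 = 6.5598 mm/d
ETc = Kc × ET₀ = 0.73 × 6.5598 = 4.7887 mm/d
Crop demand D = ETc × 31 d = 4.7887 × 31 = 148.450 mm
Pe = 0.57 × 20.7 = 11.799 mm
D − Pe = 148.450 − 11.799 = 136.651 mm

137 mm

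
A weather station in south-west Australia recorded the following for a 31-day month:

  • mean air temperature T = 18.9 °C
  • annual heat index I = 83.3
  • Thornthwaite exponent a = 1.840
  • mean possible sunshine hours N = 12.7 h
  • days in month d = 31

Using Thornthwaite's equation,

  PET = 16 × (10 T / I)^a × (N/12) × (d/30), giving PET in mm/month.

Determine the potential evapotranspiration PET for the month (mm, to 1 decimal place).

10T/I = 10 × 18.9 / 83.3 = 2.2689
(10T/I)^a = 2.2689^1.840 = 4.5154
Uncorrected PET = 16 × 4.5154 = 72.246 mm
Correction = (N/12)(d/30) = (12.7/12)(31/30) = 1.0936
PET = 72.246 × 1.0936 = 79.008 mm/month

79.0 mm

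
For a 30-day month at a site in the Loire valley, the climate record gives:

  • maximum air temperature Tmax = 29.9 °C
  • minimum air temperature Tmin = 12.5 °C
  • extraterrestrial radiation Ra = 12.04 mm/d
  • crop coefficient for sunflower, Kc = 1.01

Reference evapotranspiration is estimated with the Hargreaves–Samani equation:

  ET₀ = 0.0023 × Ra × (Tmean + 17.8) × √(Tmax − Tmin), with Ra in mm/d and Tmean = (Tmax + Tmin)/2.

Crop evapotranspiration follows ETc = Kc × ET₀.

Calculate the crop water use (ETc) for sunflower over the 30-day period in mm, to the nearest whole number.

Tmean = (29.9 + 12.5)/2 = 21.20 °C
ET₀ = 0.0023 × 12.04 × (21.20 + 17.8) × √17.4 = 0.0023 × 12.04 × 39.00 × 4.1713 = 4.5050 mm/d
ETc = Kc × ET₀ = 1.01 × 4.5050 = 4.5501 mm/d
Over 30 days: 4.5501 × 30 = 136.503 mm

137 mm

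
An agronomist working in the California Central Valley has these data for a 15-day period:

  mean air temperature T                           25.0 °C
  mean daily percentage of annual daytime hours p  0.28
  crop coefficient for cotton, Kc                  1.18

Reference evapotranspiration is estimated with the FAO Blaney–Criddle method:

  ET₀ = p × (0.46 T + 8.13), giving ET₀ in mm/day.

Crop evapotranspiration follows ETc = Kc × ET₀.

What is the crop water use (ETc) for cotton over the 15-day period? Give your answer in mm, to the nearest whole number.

97 mm

ET₀ = 0.28 × (0.46 × 25.0 + 8.13) = 0.28 × 19.630 = 5.4964 mm/d
ETc = Kc × ET₀ = 1.18 × 5.4964 = 6.4858 mm/d
Over 15 days: 6.4858 × 15 = 97.287 mm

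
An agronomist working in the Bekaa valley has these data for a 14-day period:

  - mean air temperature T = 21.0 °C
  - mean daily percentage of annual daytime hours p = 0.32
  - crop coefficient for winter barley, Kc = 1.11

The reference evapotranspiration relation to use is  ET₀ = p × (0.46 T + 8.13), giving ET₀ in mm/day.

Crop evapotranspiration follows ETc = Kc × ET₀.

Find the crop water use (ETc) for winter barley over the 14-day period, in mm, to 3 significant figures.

88.5 mm

ET₀ = 0.32 × (0.46 × 21.0 + 8.13) = 0.32 × 17.790 = 5.6928 mm/d
ETc = Kc × ET₀ = 1.11 × 5.6928 = 6.3190 mm/d
Over 14 days: 6.3190 × 14 = 88.466 mm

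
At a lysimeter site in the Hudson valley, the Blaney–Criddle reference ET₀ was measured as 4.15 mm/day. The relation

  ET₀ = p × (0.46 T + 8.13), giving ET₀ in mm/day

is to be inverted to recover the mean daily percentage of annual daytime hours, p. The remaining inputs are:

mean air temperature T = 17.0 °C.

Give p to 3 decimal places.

p = ET₀ / (0.46 T + 8.13) = 4.15 / (0.46 × 17.0 + 8.13) = 4.15 / 15.950 = 0.2602

0.260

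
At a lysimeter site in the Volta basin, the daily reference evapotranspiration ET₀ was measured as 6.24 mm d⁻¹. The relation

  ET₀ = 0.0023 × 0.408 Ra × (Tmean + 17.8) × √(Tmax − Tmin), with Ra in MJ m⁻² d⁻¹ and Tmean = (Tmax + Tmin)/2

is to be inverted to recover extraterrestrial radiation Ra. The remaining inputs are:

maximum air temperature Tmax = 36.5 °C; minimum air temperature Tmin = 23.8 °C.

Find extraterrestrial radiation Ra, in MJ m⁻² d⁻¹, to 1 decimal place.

Tmean = (36.5+23.8)/2 = 30.15 °C; ΔT = 12.7
Ra = ET₀ / [0.0023 × 0.408 × (Tmean+17.8) × √ΔT]
   = 6.24 / (0.0023 × 0.408 × 47.95 × 3.5637) = 38.914 MJ m⁻² d⁻¹

38.9 MJ m⁻² d⁻¹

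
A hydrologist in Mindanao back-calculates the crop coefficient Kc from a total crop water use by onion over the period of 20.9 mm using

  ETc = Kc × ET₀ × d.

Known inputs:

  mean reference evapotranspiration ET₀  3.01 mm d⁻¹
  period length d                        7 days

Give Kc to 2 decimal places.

0.99

ETc = Kc × ET₀ × d  ⇒  Kc = ETc / (ET₀ × d)
Kc = 20.9 / (3.01 × 7) = 20.9 / 21.07 = 0.9919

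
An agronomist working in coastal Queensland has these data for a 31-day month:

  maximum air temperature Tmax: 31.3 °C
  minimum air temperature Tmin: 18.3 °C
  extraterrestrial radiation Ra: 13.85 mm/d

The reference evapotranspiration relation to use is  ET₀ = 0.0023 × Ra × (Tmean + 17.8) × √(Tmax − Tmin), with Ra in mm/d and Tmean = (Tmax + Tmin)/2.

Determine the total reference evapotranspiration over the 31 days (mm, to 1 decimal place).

151.7 mm

Tmean = (31.3 + 18.3)/2 = 24.80 °C
ET₀ = 0.0023 × 13.85 × (24.80 + 17.8) × √13.0 = 0.0023 × 13.85 × 42.60 × 3.6056 = 4.8929 mm/d
Over 31 days: 4.8929 × 31 = 151.680 mm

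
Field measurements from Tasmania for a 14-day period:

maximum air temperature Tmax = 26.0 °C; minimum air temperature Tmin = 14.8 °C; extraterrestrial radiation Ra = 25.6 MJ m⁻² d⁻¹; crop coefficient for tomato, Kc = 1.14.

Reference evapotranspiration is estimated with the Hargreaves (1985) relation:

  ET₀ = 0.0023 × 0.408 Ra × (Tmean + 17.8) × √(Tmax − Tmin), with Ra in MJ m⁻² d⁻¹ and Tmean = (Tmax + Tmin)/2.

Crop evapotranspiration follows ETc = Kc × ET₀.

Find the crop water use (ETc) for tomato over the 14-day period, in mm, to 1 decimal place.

Tmean = (26.0 + 14.8)/2 = 20.40 °C
0.408 Ra = 0.408 × 25.6 = 10.4448 mm/d equivalent
ET₀ = 0.0023 × 10.4448 × (20.40 + 17.8) × √11.2 = 0.0023 × 10.4448 × 38.20 × 3.3466 = 3.0711 mm/d
ETc = Kc × ET₀ = 1.14 × 3.0711 = 3.5011 mm/d
Over 14 days: 3.5011 × 14 = 49.015 mm

49.0 mm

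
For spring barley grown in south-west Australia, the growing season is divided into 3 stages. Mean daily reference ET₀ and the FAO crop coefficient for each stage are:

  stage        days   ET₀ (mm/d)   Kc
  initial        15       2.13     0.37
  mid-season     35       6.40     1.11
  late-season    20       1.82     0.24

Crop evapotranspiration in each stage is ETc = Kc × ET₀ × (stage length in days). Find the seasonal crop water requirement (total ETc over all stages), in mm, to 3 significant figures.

initial: 0.37 × 2.13 × 15 = 11.82 mm
mid-season: 1.11 × 6.40 × 35 = 248.64 mm
late-season: 0.24 × 1.82 × 20 = 8.74 mm
Seasonal total = 269.20 mm

269 mm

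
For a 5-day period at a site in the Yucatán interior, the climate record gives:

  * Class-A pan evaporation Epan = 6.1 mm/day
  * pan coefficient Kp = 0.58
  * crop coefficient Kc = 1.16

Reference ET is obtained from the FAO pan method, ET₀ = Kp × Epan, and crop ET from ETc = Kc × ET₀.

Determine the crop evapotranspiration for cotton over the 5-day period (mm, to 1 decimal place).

20.5 mm

ET₀ = 0.58 × 6.1 = 3.5380 mm/d
ETc = Kc × ET₀ = 1.16 × 3.5380 = 4.1041 mm/d
Over 5 days: 4.1041 × 5 = 20.521 mm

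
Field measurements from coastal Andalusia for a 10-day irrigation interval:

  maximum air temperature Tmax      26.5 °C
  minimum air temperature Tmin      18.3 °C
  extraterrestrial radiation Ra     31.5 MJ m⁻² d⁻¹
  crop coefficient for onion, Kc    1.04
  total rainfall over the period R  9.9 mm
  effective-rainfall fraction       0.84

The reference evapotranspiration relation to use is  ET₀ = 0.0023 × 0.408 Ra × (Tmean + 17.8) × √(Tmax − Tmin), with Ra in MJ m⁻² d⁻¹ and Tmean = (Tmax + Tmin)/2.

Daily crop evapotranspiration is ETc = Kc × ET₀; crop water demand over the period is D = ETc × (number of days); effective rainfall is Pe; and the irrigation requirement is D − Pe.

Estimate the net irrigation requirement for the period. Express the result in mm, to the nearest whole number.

27 mm

Tmean = (26.5 + 18.3)/2 = 22.40 °C
0.408 Ra = 0.408 × 31.5 = 12.8520 mm/d equivalent
ET₀ = 0.0023 × 12.8520 × (22.40 + 17.8) × √8.2 = 0.0023 × 12.8520 × 40.20 × 2.8636 = 3.4028 mm/d
ETc = Kc × ET₀ = 1.04 × 3.4028 = 3.5389 mm/d
Crop demand D = ETc × 10 d = 3.5389 × 10 = 35.389 mm
Pe = 0.84 × 9.9 = 8.316 mm
D − Pe = 35.389 − 8.316 = 27.073 mm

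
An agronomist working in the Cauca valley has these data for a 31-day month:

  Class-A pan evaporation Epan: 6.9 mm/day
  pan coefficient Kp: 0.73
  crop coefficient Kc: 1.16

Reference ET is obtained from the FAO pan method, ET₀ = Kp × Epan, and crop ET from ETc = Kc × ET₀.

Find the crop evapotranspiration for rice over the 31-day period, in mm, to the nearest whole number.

181 mm

ET₀ = 0.73 × 6.9 = 5.0370 mm/d
ETc = Kc × ET₀ = 1.16 × 5.0370 = 5.8429 mm/d
Over 31 days: 5.8429 × 31 = 181.130 mm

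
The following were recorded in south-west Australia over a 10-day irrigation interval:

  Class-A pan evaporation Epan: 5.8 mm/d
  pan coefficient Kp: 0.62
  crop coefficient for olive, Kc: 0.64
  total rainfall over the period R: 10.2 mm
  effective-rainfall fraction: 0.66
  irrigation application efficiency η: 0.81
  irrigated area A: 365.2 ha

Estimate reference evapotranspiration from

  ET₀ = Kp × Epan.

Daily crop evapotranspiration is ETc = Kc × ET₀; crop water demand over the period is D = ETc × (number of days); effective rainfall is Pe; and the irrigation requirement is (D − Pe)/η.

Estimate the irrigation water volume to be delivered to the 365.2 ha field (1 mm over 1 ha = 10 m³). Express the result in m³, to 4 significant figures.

73410 m³

ET₀ = 0.62 × 5.8 = 3.5960 mm/d
ETc = Kc × ET₀ = 0.64 × 3.5960 = 2.3014 mm/d
Crop demand D = ETc × 10 d = 2.3014 × 10 = 23.014 mm
Pe = 0.66 × 10.2 = 6.732 mm
D − Pe = 23.014 − 6.732 = 16.282 mm
Gross irrigation = 16.282 / 0.81 = 20.101 mm
Volume = 20.101 mm × 365.2 ha × 10 = 73408.9 m³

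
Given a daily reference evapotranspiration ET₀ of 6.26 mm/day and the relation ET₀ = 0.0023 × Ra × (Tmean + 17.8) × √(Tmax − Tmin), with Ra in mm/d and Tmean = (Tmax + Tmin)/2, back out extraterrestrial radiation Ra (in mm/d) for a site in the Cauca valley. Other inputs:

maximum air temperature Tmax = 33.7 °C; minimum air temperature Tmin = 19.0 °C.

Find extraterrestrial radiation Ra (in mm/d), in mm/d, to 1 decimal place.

Tmean = 26.35 °C; √ΔT = 3.8341
Ra = ET₀ / [0.0023 × (Tmean+17.8) × √ΔT] = 6.26 / (0.0023 × 44.15 × 3.8341) = 16.079 mm/d

16.1 mm/d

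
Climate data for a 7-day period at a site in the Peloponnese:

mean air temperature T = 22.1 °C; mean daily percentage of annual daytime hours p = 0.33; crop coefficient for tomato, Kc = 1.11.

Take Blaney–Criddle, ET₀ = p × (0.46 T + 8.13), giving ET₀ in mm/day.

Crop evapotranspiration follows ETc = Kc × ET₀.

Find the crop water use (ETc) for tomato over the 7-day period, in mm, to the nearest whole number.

ET₀ = 0.33 × (0.46 × 22.1 + 8.13) = 0.33 × 18.296 = 6.0377 mm/d
ETc = Kc × ET₀ = 1.11 × 6.0377 = 6.7018 mm/d
Over 7 days: 6.7018 × 7 = 46.913 mm

47 mm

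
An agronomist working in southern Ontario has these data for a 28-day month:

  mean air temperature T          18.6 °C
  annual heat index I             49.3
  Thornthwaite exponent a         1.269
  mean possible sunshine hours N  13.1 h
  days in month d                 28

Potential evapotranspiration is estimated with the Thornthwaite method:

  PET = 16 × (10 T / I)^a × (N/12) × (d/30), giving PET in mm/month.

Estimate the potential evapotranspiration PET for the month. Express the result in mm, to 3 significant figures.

87.9 mm

10T/I = 10 × 18.6 / 49.3 = 3.7728
(10T/I)^a = 3.7728^1.269 = 5.3925
Uncorrected PET = 16 × 5.3925 = 86.280 mm
Correction = (N/12)(d/30) = (13.1/12)(28/30) = 1.0189
PET = 86.280 × 1.0189 = 87.911 mm/month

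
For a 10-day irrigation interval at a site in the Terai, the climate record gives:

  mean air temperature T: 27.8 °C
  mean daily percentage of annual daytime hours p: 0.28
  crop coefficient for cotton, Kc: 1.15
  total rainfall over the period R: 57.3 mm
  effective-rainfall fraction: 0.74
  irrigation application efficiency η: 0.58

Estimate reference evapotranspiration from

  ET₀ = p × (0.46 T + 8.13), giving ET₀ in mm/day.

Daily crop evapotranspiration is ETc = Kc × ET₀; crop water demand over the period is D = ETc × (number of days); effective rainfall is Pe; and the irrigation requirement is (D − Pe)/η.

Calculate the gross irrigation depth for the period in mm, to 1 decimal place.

ET₀ = 0.28 × (0.46 × 27.8 + 8.13) = 0.28 × 20.918 = 5.8570 mm/d
ETc = Kc × ET₀ = 1.15 × 5.8570 = 6.7356 mm/d
Crop demand D = ETc × 10 d = 6.7356 × 10 = 67.356 mm
Pe = 0.74 × 57.3 = 42.402 mm
D − Pe = 67.356 − 42.402 = 24.954 mm
Gross irrigation = 24.954 / 0.58 = 43.024 mm

43.0 mm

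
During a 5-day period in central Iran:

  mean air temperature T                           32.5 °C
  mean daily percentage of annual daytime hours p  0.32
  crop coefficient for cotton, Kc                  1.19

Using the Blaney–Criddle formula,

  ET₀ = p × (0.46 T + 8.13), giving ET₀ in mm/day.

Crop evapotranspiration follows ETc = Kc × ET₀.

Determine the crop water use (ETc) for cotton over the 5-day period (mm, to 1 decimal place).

43.9 mm

ET₀ = 0.32 × (0.46 × 32.5 + 8.13) = 0.32 × 23.080 = 7.3856 mm/d
ETc = Kc × ET₀ = 1.19 × 7.3856 = 8.7889 mm/d
Over 5 days: 8.7889 × 5 = 43.945 mm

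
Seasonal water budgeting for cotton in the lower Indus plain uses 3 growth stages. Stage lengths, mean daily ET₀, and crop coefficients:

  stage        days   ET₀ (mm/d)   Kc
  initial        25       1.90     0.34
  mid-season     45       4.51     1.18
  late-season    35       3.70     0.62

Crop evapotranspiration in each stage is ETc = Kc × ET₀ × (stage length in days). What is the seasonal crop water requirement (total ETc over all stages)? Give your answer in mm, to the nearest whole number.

336 mm

initial: 0.34 × 1.90 × 25 = 16.15 mm
mid-season: 1.18 × 4.51 × 45 = 239.48 mm
late-season: 0.62 × 3.70 × 35 = 80.29 mm
Seasonal total = 335.92 mm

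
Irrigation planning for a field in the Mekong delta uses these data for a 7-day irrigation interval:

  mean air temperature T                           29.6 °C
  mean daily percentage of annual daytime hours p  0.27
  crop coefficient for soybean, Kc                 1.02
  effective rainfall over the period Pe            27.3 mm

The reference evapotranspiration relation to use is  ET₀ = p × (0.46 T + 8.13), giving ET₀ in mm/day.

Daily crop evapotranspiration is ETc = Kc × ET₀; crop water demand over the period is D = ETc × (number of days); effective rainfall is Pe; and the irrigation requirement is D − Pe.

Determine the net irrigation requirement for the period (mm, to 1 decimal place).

14.6 mm

ET₀ = 0.27 × (0.46 × 29.6 + 8.13) = 0.27 × 21.746 = 5.8714 mm/d
ETc = Kc × ET₀ = 1.02 × 5.8714 = 5.9888 mm/d
Crop demand D = ETc × 7 d = 5.9888 × 7 = 41.922 mm
D − Pe = 41.922 − 27.3 = 14.622 mm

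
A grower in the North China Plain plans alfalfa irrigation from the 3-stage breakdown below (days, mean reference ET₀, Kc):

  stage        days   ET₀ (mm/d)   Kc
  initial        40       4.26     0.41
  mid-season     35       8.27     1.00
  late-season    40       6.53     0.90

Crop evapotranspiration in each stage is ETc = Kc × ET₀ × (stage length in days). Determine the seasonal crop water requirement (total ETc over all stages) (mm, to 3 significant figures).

initial: 0.41 × 4.26 × 40 = 69.86 mm
mid-season: 1.00 × 8.27 × 35 = 289.45 mm
late-season: 0.90 × 6.53 × 40 = 235.08 mm
Seasonal total = 594.39 mm

594 mm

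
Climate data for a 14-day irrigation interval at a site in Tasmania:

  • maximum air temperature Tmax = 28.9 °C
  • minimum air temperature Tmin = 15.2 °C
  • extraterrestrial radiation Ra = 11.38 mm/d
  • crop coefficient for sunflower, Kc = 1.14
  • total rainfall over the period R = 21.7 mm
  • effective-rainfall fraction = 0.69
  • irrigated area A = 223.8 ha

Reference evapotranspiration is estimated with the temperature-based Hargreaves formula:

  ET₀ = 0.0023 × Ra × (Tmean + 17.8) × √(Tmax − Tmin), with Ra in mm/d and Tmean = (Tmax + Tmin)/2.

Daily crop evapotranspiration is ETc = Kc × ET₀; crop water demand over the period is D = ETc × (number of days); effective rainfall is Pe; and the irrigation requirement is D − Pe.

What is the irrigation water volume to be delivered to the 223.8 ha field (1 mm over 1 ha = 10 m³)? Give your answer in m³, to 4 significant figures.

104400 m³

Tmean = (28.9 + 15.2)/2 = 22.05 °C
ET₀ = 0.0023 × 11.38 × (22.05 + 17.8) × √13.7 = 0.0023 × 11.38 × 39.85 × 3.7014 = 3.8607 mm/d
ETc = Kc × ET₀ = 1.14 × 3.8607 = 4.4012 mm/d
Crop demand D = ETc × 14 d = 4.4012 × 14 = 61.617 mm
Pe = 0.69 × 21.7 = 14.973 mm
D − Pe = 61.617 − 14.973 = 46.644 mm
Volume = 46.644 mm × 223.8 ha × 10 = 104389.3 m³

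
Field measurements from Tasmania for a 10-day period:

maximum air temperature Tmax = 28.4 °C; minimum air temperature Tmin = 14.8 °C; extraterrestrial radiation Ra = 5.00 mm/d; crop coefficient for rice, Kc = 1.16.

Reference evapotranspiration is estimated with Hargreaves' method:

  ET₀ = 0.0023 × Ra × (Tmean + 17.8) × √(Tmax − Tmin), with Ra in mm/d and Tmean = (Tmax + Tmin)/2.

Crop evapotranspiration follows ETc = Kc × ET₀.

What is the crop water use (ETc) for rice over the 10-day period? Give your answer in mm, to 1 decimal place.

19.4 mm

Tmean = (28.4 + 14.8)/2 = 21.60 °C
ET₀ = 0.0023 × 5.00 × (21.60 + 17.8) × √13.6 = 0.0023 × 5.00 × 39.40 × 3.6878 = 1.6709 mm/d
ETc = Kc × ET₀ = 1.16 × 1.6709 = 1.9382 mm/d
Over 10 days: 1.9382 × 10 = 19.382 mm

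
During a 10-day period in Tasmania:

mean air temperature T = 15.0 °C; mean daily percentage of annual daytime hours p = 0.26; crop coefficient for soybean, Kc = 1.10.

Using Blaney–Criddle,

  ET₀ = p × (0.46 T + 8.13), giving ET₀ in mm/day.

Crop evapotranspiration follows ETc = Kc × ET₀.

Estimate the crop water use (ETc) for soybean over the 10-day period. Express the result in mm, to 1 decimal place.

43.0 mm

ET₀ = 0.26 × (0.46 × 15.0 + 8.13) = 0.26 × 15.030 = 3.9078 mm/d
ETc = Kc × ET₀ = 1.10 × 3.9078 = 4.2986 mm/d
Over 10 days: 4.2986 × 10 = 42.986 mm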